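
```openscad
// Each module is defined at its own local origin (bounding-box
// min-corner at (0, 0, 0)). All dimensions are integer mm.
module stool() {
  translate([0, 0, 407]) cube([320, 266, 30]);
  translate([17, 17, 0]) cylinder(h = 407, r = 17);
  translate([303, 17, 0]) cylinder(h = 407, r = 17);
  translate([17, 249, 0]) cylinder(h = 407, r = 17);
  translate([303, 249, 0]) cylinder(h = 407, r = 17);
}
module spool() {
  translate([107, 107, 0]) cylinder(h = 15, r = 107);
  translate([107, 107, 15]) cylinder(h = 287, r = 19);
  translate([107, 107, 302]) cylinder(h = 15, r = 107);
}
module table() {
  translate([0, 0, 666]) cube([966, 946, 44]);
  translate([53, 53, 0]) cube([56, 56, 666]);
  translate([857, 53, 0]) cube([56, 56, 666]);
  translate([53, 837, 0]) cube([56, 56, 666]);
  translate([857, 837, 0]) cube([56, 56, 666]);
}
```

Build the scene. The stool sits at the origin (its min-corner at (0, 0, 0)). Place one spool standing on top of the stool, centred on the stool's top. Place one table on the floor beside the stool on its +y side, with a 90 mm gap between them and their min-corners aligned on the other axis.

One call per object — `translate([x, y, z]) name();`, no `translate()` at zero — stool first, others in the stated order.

stool();
translate([53, 26, 437]) spool();
translate([0, 356, 0]) table();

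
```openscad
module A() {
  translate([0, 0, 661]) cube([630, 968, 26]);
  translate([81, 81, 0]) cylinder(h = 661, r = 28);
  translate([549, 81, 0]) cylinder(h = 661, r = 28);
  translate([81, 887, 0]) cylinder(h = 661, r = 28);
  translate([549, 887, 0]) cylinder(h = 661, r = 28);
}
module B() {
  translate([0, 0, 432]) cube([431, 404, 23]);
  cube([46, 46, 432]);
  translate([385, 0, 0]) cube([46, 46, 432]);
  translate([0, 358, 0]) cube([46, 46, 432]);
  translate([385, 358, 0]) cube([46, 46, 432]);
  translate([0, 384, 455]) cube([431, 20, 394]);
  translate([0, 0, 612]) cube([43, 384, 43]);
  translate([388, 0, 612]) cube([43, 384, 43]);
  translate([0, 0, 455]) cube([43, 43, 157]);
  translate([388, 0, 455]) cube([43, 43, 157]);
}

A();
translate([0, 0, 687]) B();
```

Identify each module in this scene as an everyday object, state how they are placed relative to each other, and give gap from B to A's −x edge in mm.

The chair's min-x is at 0; the table's min-x is 0; gap = 0 mm.

A is a table. B is a chair. The chair is on top of the table. The gap from the chair to the table's −x edge is 0 mm.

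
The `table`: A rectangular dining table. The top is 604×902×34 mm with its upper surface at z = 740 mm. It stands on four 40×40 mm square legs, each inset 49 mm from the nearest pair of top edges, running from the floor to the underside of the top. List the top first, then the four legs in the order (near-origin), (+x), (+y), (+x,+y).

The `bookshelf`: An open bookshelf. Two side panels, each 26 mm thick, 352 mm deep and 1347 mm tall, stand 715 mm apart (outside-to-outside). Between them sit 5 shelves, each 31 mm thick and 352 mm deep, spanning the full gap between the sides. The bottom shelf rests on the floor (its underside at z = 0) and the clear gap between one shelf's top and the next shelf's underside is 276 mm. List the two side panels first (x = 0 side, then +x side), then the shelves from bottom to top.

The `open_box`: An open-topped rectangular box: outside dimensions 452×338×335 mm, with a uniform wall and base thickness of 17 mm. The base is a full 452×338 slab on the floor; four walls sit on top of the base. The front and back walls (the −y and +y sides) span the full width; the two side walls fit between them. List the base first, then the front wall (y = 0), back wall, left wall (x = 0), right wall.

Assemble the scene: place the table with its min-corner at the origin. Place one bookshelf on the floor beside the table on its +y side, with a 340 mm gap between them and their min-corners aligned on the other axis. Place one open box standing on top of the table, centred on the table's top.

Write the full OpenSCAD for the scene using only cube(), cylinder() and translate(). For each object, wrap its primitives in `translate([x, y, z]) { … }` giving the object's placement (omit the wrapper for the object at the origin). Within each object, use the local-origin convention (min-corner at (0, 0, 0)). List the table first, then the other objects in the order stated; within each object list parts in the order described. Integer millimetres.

translate([0, 0, 706]) cube([604, 902, 34]);
translate([49, 49, 0]) cube([40, 40, 706]);
translate([515, 49, 0]) cube([40, 40, 706]);
translate([49, 813, 0]) cube([40, 40, 706]);
translate([515, 813, 0]) cube([40, 40, 706]);
translate([0, 1242, 0]) {
  cube([26, 352, 1347]);
  translate([689, 0, 0]) cube([26, 352, 1347]);
  translate([26, 0, 0]) cube([663, 352, 31]);
  translate([26, 0, 307]) cube([663, 352, 31]);
  translate([26, 0, 614]) cube([663, 352, 31]);
  translate([26, 0, 921]) cube([663, 352, 31]);
  translate([26, 0, 1228]) cube([663, 352, 31]);
}
translate([76, 282, 740]) {
  cube([452, 338, 17]);
  translate([0, 0, 17]) cube([452, 17, 318]);
  translate([0, 321, 17]) cube([452, 17, 318]);
  translate([0, 17, 17]) cube([17, 304, 318]);
  translate([435, 17, 17]) cube([17, 304, 318]);
}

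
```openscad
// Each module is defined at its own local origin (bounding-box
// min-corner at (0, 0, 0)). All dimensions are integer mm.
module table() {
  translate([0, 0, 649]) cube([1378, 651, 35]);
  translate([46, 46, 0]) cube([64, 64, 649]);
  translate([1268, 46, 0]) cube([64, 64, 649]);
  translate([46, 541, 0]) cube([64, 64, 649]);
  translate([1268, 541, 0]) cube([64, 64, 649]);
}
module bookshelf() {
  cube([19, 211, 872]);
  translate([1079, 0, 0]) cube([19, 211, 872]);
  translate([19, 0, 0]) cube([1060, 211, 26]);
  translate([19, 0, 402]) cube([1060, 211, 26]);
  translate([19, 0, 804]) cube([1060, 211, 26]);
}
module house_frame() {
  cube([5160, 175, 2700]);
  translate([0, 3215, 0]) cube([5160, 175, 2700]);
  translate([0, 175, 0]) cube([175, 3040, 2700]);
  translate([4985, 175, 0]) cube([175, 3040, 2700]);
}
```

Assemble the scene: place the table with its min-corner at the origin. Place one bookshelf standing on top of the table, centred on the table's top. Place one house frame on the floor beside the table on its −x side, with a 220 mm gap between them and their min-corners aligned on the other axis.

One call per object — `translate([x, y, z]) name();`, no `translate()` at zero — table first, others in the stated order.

table();
translate([140, 220, 684]) bookshelf();
translate([-5380, 0, 0]) house_frame();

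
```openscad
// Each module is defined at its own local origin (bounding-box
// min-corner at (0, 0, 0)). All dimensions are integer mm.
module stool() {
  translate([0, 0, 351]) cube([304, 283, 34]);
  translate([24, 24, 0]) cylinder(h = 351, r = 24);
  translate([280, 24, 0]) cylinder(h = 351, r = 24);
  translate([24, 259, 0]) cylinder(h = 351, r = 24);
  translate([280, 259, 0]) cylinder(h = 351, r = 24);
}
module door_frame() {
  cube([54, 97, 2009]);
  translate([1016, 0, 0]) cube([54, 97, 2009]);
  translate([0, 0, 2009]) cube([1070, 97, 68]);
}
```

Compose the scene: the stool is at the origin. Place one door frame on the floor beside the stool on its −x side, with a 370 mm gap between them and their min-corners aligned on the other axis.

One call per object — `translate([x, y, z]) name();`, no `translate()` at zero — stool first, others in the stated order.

stool();
translate([-1440, 0, 0]) door_frame();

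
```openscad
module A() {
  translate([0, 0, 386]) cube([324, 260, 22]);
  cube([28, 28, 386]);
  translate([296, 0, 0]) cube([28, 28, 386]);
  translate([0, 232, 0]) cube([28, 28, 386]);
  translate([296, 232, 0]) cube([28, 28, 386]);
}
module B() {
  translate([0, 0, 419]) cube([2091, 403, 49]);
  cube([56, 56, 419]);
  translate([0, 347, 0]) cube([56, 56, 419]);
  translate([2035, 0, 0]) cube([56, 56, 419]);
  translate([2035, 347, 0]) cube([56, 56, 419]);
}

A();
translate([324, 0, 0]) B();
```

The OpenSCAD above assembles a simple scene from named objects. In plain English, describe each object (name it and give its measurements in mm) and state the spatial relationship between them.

A is a four-legged stool. The seat is 324×260 mm, 22 mm thick, top at z = 408 mm. It stands on four square legs, each 28×28 mm in cross-section, from z = 0 to the seat underside, each flush with a corner of the seat.

B is a long wooden bench with a 2091 mm (x) × 403 mm (y) seat, 49 mm thick, its top surface 468 mm above the floor. Four 56 mm square legs at the seat corners, flush with the edges, run from z = 0 to the seat underside.

The bench is against the stool's +x side, with their −y faces flush.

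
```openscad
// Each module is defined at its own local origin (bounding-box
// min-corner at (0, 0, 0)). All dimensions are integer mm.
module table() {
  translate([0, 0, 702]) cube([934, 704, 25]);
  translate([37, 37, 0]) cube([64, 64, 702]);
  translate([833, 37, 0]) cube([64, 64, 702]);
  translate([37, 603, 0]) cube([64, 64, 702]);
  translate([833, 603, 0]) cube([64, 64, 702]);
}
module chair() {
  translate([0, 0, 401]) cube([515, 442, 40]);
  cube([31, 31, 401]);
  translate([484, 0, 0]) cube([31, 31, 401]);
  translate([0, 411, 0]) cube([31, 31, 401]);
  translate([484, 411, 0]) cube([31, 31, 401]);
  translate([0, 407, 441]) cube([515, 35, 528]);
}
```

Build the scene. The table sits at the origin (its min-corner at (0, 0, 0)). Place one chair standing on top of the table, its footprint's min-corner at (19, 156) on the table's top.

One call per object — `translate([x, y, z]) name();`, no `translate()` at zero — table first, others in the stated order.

table();
translate([19, 156, 727]) chair();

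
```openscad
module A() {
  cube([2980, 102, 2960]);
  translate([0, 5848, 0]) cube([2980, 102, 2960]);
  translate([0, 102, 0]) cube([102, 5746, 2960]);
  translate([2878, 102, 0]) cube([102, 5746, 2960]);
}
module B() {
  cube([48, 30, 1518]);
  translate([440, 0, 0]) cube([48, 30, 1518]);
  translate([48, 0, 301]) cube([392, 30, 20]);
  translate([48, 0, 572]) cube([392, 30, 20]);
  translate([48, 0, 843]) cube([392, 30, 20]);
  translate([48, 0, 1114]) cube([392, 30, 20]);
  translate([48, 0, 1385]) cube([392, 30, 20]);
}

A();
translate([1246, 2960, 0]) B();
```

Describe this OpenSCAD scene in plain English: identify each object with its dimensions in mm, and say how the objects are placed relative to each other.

A is the wall frame of a small rectangular building: four walls, each 2960 mm tall and 102 mm thick, enclosing a footprint 2980 mm (x) by 5950 mm (y) outside-to-outside, with no floor or roof. The front and back walls (the −y and +y sides) span the full width; the two side walls fit between them.

B is a straight ladder. Two 48×30 mm vertical rails, 1518 mm tall, stand 488 mm apart (outside-to-outside) with their front faces coplanar on the −y side. 5 rungs, each 30 mm deep and 20 mm tall, span between the inner faces of the rails, front faces flush with the rails. The lowest rung's underside is at z = 301 mm and rungs are spaced 271 mm apart (underside to underside).

The ladder sits inside the house frame, centred.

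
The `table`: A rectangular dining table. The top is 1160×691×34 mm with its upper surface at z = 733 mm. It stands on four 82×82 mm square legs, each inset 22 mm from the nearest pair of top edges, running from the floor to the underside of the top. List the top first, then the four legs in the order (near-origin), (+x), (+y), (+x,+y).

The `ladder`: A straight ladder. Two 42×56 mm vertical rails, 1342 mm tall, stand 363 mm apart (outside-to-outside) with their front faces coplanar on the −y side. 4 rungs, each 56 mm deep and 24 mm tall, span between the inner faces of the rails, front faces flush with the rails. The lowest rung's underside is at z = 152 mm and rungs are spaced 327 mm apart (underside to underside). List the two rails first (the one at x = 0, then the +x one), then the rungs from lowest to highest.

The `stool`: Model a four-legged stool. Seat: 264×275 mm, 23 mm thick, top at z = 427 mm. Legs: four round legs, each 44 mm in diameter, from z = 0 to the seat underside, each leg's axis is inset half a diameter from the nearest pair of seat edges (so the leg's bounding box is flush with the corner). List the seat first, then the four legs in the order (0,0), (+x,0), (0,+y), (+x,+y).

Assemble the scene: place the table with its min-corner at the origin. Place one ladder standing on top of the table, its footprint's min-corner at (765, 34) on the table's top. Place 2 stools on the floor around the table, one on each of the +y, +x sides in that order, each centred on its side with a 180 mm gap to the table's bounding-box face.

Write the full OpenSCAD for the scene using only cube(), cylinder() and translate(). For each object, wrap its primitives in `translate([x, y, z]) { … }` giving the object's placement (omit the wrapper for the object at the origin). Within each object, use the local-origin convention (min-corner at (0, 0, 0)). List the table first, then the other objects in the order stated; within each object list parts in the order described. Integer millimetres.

translate([0, 0, 699]) cube([1160, 691, 34]);
translate([22, 22, 0]) cube([82, 82, 699]);
translate([1056, 22, 0]) cube([82, 82, 699]);
translate([22, 587, 0]) cube([82, 82, 699]);
translate([1056, 587, 0]) cube([82, 82, 699]);
translate([765, 34, 733]) {
  cube([42, 56, 1342]);
  translate([321, 0, 0]) cube([42, 56, 1342]);
  translate([42, 0, 152]) cube([279, 56, 24]);
  translate([42, 0, 479]) cube([279, 56, 24]);
  translate([42, 0, 806]) cube([279, 56, 24]);
  translate([42, 0, 1133]) cube([279, 56, 24]);
}
translate([448, 871, 0]) {
  translate([0, 0, 404]) cube([264, 275, 23]);
  translate([22, 22, 0]) cylinder(h = 404, r = 22);
  translate([242, 22, 0]) cylinder(h = 404, r = 22);
  translate([22, 253, 0]) cylinder(h = 404, r = 22);
  translate([242, 253, 0]) cylinder(h = 404, r = 22);
}
translate([1340, 208, 0]) {
  translate([0, 0, 404]) cube([264, 275, 23]);
  translate([22, 22, 0]) cylinder(h = 404, r = 22);
  translate([242, 22, 0]) cylinder(h = 404, r = 22);
  translate([22, 253, 0]) cylinder(h = 404, r = 22);
  translate([242, 253, 0]) cylinder(h = 404, r = 22);
}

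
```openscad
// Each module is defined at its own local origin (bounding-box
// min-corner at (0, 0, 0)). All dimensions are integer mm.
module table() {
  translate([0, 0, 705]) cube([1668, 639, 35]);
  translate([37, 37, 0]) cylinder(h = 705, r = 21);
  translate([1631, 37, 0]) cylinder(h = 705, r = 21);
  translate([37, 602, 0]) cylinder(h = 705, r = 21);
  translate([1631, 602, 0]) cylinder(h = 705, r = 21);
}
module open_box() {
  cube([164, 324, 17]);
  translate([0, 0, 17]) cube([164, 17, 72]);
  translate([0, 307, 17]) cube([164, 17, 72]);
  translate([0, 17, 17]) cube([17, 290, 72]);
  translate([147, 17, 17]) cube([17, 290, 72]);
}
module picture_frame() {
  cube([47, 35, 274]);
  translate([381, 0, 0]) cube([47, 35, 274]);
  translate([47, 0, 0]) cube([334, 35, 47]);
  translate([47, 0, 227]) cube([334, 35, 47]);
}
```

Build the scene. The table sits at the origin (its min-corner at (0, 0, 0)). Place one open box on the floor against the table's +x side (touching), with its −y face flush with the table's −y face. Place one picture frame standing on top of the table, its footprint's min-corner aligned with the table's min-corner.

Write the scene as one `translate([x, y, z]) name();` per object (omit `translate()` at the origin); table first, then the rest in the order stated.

table();
translate([1668, 0, 0]) open_box();
translate([0, 0, 740]) picture_frame();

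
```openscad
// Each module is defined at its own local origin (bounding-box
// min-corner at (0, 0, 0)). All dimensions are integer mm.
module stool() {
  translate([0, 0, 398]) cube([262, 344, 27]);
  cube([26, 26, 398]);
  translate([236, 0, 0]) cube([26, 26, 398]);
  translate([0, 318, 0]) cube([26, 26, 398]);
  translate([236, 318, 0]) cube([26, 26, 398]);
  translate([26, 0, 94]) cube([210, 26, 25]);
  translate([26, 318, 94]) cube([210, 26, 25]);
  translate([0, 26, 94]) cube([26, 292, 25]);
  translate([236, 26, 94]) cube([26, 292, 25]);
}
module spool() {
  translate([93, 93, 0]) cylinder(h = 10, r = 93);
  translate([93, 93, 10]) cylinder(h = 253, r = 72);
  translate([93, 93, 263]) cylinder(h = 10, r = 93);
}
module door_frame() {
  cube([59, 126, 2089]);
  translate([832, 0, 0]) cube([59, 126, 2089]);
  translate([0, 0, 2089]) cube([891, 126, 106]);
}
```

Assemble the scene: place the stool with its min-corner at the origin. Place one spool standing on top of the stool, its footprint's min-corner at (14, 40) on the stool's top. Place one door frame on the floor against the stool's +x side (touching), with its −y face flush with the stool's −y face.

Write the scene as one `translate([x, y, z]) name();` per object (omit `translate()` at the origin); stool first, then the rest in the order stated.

stool();
translate([14, 40, 425]) spool();
translate([262, 0, 0]) door_frame();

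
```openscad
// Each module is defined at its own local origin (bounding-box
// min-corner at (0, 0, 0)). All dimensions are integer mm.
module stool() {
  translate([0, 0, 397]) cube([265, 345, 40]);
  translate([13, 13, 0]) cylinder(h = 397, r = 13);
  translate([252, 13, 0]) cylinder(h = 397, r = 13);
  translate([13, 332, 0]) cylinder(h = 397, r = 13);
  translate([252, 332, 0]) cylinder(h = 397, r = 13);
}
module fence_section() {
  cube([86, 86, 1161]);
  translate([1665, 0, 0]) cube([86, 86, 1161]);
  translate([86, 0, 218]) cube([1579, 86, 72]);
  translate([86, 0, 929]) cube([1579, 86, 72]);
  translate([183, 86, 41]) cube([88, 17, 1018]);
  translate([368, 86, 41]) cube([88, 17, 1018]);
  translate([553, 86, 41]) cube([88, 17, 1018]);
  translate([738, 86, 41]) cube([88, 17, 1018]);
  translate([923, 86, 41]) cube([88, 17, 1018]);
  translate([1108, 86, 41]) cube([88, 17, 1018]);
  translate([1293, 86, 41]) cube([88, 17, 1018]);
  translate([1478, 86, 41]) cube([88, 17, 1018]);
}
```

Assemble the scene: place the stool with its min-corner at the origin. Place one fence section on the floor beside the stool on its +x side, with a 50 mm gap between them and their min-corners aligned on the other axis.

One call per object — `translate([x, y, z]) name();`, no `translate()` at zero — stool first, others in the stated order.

stool();
translate([315, 0, 0]) fence_section();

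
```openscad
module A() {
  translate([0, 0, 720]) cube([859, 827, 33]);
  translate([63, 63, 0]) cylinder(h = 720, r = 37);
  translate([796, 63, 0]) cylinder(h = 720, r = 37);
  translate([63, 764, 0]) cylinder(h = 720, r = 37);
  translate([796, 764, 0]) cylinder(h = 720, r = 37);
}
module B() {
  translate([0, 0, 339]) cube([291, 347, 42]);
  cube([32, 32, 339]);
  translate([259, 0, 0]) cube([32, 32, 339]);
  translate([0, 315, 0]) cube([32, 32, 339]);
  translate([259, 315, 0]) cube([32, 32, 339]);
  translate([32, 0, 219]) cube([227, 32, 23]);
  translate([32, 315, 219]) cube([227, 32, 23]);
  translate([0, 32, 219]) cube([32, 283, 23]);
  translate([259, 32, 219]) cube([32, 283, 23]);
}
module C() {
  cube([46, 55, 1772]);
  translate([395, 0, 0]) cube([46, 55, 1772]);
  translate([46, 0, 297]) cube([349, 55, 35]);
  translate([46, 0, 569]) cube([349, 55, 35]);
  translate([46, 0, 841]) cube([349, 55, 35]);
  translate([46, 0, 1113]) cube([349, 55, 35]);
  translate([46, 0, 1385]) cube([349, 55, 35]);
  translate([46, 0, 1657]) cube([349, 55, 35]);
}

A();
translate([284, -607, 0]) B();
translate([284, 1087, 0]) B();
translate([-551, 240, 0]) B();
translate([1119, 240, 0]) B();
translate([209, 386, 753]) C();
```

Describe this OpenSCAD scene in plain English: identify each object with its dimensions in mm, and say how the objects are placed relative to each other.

A is a rectangular dining table. The top is 859×827×33 mm with its upper surface at z = 753 mm. It stands on four round legs of 74 mm diameter, each leg's bounding box inset 26 mm from the nearest pair of top edges, running from the floor to the underside of the top.

B is a four-legged stool. The seat is 291×347 mm, 42 mm thick, top at z = 381 mm. It stands on four square legs, each 32×32 mm in cross-section, from z = 0 to the seat underside, each flush with a corner of the seat. Four stretchers, 32 mm wide and 23 mm tall, connect adjacent legs with their undersides at z = 219 mm, each running between the inner faces of the legs it joins and aligned with the legs' outer faces on the other axis.

C is a straight ladder. Two 46×55 mm vertical rails, 1772 mm tall, stand 441 mm apart (outside-to-outside) with their front faces coplanar on the −y side. 6 rungs, each 55 mm deep and 35 mm tall, span between the inner faces of the rails, front faces flush with the rails. The lowest rung's underside is at z = 297 mm and rungs are spaced 272 mm apart (underside to underside).

Four stools sit around the table at the −y, +y, −x, +x sides. The ladder is on top of the table, centred.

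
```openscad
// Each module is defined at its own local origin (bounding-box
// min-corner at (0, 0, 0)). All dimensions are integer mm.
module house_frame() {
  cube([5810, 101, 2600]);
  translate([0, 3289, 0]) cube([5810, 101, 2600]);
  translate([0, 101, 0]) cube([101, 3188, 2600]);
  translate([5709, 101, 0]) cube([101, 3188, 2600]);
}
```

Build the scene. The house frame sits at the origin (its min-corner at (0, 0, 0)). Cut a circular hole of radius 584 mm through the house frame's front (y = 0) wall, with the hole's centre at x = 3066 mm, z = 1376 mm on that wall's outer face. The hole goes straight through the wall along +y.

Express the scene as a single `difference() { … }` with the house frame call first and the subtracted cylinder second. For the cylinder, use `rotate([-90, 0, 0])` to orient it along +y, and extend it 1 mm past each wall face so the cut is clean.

difference() {
  house_frame();
  translate([3066, -1, 1376]) rotate([-90, 0, 0]) cylinder(h = 103, r = 584);
}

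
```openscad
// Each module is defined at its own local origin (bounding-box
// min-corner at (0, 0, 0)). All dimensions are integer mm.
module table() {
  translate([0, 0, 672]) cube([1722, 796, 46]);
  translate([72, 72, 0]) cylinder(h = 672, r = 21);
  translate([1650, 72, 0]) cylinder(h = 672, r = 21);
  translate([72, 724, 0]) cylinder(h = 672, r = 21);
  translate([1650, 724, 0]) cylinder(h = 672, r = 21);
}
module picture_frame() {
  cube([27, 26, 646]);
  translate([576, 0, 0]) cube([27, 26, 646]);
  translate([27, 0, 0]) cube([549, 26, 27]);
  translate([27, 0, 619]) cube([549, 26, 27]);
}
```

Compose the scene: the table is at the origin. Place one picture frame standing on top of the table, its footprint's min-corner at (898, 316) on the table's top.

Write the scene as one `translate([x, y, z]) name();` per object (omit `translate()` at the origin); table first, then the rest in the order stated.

table();
translate([898, 316, 718]) picture_frame();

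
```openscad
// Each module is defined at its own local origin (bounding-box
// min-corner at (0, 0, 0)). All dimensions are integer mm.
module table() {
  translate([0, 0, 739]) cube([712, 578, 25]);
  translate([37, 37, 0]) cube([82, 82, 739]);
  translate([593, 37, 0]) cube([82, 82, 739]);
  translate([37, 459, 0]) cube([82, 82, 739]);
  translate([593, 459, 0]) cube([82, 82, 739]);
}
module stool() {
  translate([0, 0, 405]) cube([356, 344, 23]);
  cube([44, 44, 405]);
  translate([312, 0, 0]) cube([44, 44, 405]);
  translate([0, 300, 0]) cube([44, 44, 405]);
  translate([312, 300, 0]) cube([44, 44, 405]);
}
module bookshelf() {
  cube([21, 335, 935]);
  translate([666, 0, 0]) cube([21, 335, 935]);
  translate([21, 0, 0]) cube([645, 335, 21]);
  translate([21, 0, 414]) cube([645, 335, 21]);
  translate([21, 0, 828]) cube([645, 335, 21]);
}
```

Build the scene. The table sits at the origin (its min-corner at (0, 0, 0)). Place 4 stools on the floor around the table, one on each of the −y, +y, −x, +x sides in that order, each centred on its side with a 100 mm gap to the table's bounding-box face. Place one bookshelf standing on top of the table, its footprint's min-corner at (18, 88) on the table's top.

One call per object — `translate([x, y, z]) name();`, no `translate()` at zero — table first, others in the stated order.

table();
translate([178, -444, 0]) stool();
translate([178, 678, 0]) stool();
translate([-456, 117, 0]) stool();
translate([812, 117, 0]) stool();
translate([18, 88, 764]) bookshelf();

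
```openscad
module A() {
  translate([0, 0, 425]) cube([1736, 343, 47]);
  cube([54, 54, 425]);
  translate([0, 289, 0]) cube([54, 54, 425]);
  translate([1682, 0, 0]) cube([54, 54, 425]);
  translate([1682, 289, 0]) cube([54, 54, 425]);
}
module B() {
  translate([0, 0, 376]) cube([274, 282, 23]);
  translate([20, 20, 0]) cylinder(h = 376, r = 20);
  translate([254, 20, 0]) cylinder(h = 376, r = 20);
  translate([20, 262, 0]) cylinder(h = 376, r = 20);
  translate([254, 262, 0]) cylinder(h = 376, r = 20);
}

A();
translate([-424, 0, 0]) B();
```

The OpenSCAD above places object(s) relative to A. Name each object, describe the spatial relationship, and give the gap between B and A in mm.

A is a bench. B is a stool. The stool is on the floor beside the bench on its −x side. The gap between the stool and the bench is 150 mm.

The stool's nearest face is 150 mm from the bench's −x face.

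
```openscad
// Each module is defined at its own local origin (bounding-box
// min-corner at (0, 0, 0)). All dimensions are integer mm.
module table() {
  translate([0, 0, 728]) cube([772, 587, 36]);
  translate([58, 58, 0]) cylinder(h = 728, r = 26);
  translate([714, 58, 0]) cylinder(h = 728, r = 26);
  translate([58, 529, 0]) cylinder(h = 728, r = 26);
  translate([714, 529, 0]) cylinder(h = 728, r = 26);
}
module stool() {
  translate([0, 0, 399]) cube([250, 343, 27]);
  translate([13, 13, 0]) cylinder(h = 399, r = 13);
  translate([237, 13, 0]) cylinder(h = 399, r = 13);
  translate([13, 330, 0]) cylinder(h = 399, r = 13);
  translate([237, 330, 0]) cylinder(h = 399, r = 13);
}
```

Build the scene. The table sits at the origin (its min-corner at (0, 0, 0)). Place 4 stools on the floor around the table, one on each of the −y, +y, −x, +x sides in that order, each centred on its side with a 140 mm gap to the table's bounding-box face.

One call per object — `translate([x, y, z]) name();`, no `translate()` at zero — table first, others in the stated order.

table();
translate([261, -483, 0]) stool();
translate([261, 727, 0]) stool();
translate([-390, 122, 0]) stool();
translate([912, 122, 0]) stool();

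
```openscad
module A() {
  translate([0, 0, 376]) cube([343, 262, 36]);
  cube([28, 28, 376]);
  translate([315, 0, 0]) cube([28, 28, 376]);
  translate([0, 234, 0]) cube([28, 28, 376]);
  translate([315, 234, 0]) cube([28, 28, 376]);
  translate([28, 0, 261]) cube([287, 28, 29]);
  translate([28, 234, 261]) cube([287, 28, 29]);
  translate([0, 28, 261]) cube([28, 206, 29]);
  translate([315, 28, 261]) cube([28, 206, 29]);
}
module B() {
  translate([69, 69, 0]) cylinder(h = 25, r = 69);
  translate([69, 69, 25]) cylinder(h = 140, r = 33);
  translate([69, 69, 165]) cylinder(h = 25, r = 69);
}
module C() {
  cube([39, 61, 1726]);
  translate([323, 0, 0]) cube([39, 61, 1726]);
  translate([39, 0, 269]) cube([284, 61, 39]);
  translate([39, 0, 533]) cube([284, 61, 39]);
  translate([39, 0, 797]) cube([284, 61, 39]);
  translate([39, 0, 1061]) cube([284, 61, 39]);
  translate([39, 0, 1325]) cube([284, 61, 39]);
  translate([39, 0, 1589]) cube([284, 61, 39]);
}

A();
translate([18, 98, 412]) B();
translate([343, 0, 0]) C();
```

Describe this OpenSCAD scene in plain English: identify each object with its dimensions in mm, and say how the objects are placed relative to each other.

A is a four-legged stool. The seat is 343×262 mm, 36 mm thick, top at z = 412 mm. It stands on four square legs, each 28×28 mm in cross-section, from z = 0 to the seat underside, each flush with a corner of the seat. Four stretchers, 28 mm wide and 29 mm tall, connect adjacent legs with their undersides at z = 261 mm, each running between the inner faces of the legs it joins and aligned with the legs' outer faces on the other axis.

B is a spool: two coaxial disc flanges of radius 69 mm and thickness 25 mm, joined by a core cylinder of radius 33 mm and height 140 mm. The lower flange rests on z = 0 and the three cylinders share a vertical axis.

C is a wooden ladder with two side rails of 39×61 mm section and 1726 mm height, set 362 mm apart overall. Between them run 6 rectangular rungs (61 mm deep, 39 mm thick), front faces flush with the rails' −y face. The bottom of the first rung is 269 mm above the floor and each subsequent rung is 264 mm higher than the one below.

The spool is on top of the stool. The ladder is against the stool's +x side, with their −y faces flush.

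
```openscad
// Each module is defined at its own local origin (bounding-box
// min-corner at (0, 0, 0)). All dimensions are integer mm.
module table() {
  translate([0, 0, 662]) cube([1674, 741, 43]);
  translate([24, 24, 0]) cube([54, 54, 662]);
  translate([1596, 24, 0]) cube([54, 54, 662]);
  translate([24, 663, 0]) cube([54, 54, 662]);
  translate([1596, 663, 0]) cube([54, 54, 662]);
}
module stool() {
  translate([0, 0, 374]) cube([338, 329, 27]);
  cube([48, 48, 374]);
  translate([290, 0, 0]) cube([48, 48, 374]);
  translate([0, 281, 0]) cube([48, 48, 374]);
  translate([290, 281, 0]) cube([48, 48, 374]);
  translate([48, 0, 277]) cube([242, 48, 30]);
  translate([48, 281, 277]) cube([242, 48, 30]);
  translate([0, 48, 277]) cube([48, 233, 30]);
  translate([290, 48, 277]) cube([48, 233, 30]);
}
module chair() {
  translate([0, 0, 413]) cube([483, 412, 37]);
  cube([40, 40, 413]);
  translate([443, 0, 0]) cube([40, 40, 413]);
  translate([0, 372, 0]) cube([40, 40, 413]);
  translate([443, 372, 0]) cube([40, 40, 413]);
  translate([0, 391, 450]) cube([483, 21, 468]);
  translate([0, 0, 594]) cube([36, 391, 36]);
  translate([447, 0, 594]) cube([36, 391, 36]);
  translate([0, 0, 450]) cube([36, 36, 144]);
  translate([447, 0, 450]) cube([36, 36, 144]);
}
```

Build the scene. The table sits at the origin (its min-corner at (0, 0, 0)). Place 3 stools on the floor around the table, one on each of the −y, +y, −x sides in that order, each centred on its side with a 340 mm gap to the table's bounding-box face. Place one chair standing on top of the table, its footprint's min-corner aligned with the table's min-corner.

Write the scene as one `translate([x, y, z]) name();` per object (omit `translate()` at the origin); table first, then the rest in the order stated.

table();
translate([668, -669, 0]) stool();
translate([668, 1081, 0]) stool();
translate([-678, 206, 0]) stool();
translate([0, 0, 705]) chair();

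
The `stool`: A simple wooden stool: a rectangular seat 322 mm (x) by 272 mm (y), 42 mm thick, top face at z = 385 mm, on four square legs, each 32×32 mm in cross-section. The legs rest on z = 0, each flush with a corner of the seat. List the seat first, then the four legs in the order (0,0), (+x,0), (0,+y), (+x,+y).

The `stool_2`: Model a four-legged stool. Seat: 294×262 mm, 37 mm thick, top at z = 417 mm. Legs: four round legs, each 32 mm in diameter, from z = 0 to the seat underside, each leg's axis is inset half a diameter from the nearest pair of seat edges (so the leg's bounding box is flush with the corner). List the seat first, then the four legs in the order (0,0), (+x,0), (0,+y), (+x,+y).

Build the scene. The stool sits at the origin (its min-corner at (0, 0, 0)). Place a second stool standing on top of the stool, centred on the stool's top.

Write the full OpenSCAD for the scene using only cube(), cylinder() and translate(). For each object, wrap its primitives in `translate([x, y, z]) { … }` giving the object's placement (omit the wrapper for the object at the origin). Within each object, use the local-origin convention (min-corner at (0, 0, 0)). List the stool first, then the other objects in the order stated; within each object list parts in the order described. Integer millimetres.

translate([0, 0, 343]) cube([322, 272, 42]);
cube([32, 32, 343]);
translate([290, 0, 0]) cube([32, 32, 343]);
translate([0, 240, 0]) cube([32, 32, 343]);
translate([290, 240, 0]) cube([32, 32, 343]);
translate([14, 5, 385]) {
  translate([0, 0, 380]) cube([294, 262, 37]);
  translate([16, 16, 0]) cylinder(h = 380, r = 16);
  translate([278, 16, 0]) cylinder(h = 380, r = 16);
  translate([16, 246, 0]) cylinder(h = 380, r = 16);
  translate([278, 246, 0]) cylinder(h = 380, r = 16);
}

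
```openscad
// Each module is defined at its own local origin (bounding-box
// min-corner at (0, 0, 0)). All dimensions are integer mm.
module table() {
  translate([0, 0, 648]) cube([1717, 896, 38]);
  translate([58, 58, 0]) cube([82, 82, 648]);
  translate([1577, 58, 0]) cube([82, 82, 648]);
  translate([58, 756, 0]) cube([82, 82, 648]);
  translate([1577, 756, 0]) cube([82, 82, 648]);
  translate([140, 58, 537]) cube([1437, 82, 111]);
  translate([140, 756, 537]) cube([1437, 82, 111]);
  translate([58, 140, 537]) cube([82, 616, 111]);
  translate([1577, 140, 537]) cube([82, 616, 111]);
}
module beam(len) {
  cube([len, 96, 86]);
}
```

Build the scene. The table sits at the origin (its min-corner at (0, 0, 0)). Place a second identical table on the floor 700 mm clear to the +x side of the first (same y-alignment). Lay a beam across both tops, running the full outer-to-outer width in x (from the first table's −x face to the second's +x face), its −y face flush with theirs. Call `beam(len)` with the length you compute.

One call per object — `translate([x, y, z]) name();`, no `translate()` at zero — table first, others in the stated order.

table();
translate([2417, 0, 0]) table();
translate([0, 0, 686]) beam(4134);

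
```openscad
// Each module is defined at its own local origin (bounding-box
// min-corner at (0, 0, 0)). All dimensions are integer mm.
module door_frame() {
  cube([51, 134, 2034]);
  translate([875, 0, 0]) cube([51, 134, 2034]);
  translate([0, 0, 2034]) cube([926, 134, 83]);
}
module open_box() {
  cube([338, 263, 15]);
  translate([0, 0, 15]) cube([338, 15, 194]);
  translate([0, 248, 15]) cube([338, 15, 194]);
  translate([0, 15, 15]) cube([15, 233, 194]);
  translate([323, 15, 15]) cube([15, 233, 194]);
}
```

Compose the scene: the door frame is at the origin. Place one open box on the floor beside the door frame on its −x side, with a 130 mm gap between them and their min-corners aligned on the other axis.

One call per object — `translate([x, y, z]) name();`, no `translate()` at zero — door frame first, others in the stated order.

door_frame();
translate([-468, 0, 0]) open_box();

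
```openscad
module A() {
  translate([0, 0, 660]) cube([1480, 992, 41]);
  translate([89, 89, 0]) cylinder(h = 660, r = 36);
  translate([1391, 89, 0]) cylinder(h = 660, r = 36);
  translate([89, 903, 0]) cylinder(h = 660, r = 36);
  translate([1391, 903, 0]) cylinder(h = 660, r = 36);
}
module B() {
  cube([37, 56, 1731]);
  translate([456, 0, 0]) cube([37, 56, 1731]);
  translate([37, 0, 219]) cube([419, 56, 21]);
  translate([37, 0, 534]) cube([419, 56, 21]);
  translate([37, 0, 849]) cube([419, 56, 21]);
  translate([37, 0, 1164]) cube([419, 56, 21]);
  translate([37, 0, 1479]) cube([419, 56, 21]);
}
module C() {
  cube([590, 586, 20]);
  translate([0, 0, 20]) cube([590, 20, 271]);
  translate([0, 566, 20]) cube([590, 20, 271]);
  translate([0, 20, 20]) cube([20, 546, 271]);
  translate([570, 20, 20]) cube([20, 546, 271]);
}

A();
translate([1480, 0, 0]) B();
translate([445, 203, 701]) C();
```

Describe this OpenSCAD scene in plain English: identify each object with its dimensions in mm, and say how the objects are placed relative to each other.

A is a table: top 1480 mm (x) × 992 mm (y), 41 mm thick, upper face at z = 701 mm, on four round legs of 72 mm diameter, each leg's bounding box inset 53 mm from the nearest pair of top edges, running from z = 0 to the bottom of the top.

B is a wooden ladder with two side rails of 37×56 mm section and 1731 mm height, set 493 mm apart overall. Between them run 5 rectangular rungs (56 mm deep, 21 mm thick), front faces flush with the rails' −y face. The bottom of the first rung is 219 mm above the floor and each subsequent rung is 315 mm higher than the one below.

C is an open-topped rectangular box: outside dimensions 590×586×291 mm, with a uniform wall and base thickness of 20 mm. The base is a full 590×586 slab on the floor; four walls sit on top of the base. The front and back walls (the −y and +y sides) span the full width; the two side walls fit between them.

The ladder is against the table's +x side, with their −y faces flush. The open box is on top of the table, centred.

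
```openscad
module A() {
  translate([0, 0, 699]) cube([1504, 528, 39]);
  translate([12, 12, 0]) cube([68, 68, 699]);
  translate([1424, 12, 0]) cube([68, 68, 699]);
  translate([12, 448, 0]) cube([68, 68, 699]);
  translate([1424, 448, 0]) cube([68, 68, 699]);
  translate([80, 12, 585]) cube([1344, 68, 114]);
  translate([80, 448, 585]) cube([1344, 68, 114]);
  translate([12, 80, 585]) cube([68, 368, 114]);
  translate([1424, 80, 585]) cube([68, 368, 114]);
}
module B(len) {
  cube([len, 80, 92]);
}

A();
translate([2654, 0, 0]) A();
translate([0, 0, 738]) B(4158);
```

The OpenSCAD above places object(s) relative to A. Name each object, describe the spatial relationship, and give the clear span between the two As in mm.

A is a table. B is a beam. A beam spans the tops of two tables. The clear span between the two tables is 1150 mm.

Second table starts at x = 2654; first ends at x = 1504; clear span = 2654 − 1504 = 1150 mm.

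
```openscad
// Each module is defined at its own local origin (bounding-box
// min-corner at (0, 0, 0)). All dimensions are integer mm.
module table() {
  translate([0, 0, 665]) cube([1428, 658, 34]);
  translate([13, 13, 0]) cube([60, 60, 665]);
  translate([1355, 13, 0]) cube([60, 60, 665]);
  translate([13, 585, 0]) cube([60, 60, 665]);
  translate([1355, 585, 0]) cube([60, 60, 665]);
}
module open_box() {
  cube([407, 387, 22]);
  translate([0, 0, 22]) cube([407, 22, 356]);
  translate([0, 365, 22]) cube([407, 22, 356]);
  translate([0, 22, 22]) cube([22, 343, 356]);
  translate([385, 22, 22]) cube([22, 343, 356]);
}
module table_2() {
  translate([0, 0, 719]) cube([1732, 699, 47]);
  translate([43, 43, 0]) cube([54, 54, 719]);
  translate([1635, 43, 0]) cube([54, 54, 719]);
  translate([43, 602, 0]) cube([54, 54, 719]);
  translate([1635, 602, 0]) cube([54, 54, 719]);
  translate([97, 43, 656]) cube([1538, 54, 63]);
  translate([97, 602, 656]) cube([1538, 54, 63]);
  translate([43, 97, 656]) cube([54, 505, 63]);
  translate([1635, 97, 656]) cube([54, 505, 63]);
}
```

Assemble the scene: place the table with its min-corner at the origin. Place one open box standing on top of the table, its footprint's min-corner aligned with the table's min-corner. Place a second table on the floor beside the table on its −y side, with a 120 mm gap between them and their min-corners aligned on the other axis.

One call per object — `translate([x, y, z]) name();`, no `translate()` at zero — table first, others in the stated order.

table();
translate([0, 0, 699]) open_box();
translate([0, -819, 0]) table_2();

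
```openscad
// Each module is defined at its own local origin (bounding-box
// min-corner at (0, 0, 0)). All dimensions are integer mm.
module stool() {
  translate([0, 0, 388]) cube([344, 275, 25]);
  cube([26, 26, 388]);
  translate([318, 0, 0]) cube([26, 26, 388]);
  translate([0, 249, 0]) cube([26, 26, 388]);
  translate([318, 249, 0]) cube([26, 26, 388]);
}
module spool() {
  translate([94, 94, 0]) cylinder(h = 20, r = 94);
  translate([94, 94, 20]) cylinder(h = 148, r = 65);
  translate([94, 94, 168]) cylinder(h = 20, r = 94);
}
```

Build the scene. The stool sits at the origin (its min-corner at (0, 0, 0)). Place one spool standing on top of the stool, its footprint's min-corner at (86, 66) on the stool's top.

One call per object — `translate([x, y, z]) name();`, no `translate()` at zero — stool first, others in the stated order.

stool();
translate([86, 66, 413]) spool();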